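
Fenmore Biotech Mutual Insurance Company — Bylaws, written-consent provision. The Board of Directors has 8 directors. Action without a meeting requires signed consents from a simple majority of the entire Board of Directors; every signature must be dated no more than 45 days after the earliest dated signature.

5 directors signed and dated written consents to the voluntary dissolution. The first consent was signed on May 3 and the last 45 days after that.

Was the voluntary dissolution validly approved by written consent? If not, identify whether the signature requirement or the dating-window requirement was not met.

Effective — both the signature and dating-window requirements are satisfied.

Signatures required: a simple majority of 8 — a majority of 8 is 5, so 5 needed; 5 signed. Sufficient.
Dating window: the latest signature is 45 days after the earliest; the limit is 45 days. Within the window.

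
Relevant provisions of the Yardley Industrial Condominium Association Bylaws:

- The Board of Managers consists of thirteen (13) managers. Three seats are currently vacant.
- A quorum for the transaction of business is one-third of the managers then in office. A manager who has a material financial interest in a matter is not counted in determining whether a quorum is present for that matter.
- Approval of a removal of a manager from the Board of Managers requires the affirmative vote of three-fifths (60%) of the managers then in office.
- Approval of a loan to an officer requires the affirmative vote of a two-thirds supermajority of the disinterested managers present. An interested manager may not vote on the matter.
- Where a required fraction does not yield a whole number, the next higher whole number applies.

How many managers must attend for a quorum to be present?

1/3 of 10 = 3.33, rounded up to 4.

4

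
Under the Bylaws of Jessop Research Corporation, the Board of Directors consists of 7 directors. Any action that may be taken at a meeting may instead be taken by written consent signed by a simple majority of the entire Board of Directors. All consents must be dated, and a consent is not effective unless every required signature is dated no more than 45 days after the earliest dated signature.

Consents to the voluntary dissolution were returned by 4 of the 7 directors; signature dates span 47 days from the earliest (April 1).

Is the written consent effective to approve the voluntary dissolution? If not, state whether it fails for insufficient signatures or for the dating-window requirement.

Signatures required: a simple majority of 7 — a majority of 7 is 4, so 4 needed; 4 signed. Sufficient.
Dating window: the latest signature is 47 days after the earliest; the limit is 45 days. Outside the window.

Not effective — dating-window requirement not satisfied.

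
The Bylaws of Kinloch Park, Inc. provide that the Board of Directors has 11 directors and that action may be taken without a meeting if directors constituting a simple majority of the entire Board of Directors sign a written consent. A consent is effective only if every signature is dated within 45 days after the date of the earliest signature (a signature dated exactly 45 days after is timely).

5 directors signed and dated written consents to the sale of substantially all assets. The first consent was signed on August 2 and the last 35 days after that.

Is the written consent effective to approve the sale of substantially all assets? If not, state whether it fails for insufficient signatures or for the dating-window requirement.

Not effective — insufficient signatures.

Signatures required: a simple majority of 11 — a majority of 11 is 6, so 6 needed; 5 signed. Insufficient.
Dating window: the latest signature is 35 days after the earliest; the limit is 45 days. Within the window.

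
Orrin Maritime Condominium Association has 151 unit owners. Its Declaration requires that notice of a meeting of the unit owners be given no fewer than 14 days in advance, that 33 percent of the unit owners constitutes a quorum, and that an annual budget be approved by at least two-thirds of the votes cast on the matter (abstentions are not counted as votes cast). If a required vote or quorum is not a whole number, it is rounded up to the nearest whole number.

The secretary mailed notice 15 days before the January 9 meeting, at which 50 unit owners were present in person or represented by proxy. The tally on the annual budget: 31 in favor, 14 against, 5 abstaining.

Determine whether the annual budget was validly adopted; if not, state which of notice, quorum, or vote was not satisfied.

Valid — all requirements satisfied.

Notice: 15 days given; 14 required. Satisfied.
Quorum: 33% of 151 = 49.83, rounded up to 50; 50 present. Satisfied.
Vote: requires two-thirds of the votes cast (50 − 5 abstaining = 45); 2/3 of 45 = 30, so 30 needed; 31 in favor. Satisfied.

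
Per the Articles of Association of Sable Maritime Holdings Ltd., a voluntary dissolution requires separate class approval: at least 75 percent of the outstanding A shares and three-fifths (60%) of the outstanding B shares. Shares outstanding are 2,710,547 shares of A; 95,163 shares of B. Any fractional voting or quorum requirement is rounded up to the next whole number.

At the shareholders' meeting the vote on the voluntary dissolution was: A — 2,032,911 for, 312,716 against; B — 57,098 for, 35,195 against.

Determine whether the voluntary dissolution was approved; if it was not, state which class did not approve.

A: 3/4 of 2710547 = 2032910.25, rounded up to 2032911; 2,032,911 required, 2,032,911 in favor — approved.
B: 3/5 of 95163 = 57097.80, rounded up to 57098; 57,098 required, 57,098 in favor — approved.

Approved — every class gave the required vote.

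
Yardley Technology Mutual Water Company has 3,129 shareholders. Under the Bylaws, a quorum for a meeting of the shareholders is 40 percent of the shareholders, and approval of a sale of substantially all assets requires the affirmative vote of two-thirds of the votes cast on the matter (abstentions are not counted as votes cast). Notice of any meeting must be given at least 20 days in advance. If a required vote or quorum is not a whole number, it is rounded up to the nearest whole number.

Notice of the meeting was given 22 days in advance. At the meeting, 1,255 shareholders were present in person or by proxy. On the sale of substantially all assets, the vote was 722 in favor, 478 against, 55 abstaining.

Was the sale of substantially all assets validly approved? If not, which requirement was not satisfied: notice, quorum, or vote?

Invalid — vote requirement not satisfied.

Notice: 22 days given; 20 required. Satisfied.
Quorum: 40% of 3,129 = 1,251.60, rounded up to 1,252; 1,255 present. Satisfied.
Vote: requires two-thirds of the votes cast (1,255 − 55 abstaining = 1,200); 2/3 of 1200 = 800, so 800 needed; 722 in favor. Not satisfied.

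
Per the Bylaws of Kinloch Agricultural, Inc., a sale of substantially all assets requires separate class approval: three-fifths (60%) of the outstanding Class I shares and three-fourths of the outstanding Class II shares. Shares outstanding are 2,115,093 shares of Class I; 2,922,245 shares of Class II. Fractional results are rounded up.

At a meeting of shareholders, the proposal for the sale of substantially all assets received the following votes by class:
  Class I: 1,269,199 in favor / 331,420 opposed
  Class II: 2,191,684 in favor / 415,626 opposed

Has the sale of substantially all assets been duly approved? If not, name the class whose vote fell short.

Approved — every class gave the required vote.

Class I: 3/5 of 2115093 = 1269055.80, rounded up to 1269056; 1,269,056 required, 1,269,199 in favor — approved.
Class II: 3/4 of 2922245 = 2191683.75, rounded up to 2191684; 2,191,684 required, 2,191,684 in favor — approved.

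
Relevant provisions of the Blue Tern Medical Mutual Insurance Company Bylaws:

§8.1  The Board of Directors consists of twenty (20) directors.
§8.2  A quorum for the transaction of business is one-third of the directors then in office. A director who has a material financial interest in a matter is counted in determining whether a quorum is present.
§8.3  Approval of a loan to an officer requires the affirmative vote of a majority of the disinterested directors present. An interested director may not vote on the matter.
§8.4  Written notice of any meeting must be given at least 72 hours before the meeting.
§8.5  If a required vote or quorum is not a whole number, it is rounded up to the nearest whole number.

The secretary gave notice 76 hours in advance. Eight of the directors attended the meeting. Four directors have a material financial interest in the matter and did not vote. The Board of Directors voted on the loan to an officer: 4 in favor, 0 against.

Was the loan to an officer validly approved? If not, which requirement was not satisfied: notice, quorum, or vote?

Valid — all requirements satisfied.

Notice: 76 hours given; 72 required (76 ≥ 72). Satisfied.
Quorum: 8 present (interested directors count toward quorum); quorum is 7. Satisfied.
Vote: the loan to an officer requires a majority of the disinterested directors present (8 − 4 = 4). A majority of 4 is 3, so 3 affirmative votes are needed; 4 voted in favor. Satisfied.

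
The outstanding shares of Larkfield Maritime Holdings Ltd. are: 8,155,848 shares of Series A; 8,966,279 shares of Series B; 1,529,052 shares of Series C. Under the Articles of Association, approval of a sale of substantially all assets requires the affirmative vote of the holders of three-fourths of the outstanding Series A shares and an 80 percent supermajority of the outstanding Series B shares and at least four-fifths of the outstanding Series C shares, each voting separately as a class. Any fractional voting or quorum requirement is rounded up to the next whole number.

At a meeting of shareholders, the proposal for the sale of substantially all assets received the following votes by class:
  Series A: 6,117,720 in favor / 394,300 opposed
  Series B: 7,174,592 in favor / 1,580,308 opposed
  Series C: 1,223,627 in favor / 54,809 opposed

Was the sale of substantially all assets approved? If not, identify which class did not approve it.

Approved — every class gave the required vote.

Series A: 3/4 of 8155848 = 6116886; 6,116,886 required, 6,117,720 in favor — approved.
Series B: 4/5 of 8966279 = 7173023.20, rounded up to 7173024; 7,173,024 required, 7,174,592 in favor — approved.
Series C: 4/5 of 1529052 = 1223241.60, rounded up to 1223242; 1,223,242 required, 1,223,627 in favor — approved.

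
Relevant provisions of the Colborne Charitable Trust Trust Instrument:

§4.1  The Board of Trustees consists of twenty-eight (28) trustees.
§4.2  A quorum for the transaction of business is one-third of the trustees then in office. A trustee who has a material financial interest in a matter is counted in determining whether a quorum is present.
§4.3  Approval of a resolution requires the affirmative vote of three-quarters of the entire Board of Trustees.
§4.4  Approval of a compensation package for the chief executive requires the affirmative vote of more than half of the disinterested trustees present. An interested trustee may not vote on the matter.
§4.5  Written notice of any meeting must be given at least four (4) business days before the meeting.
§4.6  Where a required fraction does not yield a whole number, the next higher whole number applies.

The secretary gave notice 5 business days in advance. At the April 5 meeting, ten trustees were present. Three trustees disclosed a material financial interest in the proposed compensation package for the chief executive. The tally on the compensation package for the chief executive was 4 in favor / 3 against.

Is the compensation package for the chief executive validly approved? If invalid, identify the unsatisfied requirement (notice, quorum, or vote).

Notice: 5 business days given; 4 required (5 ≥ 4). Satisfied.
Quorum: 10 present (interested trustees count toward quorum); quorum is 10. Satisfied.
Vote: the compensation package for the chief executive requires a majority of the disinterested trustees present (10 − 3 = 7). A majority of 7 is 4, so 4 affirmative votes are needed; 4 voted in favor. Satisfied.

Valid — all requirements satisfied.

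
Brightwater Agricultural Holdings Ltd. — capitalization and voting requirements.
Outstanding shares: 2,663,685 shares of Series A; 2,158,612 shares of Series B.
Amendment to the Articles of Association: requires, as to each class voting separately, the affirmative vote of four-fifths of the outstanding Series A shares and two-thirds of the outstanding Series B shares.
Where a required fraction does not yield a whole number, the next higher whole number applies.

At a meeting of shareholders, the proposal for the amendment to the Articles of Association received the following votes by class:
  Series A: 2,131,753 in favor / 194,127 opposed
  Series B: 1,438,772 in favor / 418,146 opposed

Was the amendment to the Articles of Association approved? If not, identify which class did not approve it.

Not approved — the Series B shares did not give the required vote.

Series A: 4/5 of 2663685 = 2130948; 2,130,948 required, 2,131,753 in favor — approved.
Series B: 2/3 of 2158612 = 1439074.67, rounded up to 1439075; 1,439,075 required, 1,438,772 in favor — not approved.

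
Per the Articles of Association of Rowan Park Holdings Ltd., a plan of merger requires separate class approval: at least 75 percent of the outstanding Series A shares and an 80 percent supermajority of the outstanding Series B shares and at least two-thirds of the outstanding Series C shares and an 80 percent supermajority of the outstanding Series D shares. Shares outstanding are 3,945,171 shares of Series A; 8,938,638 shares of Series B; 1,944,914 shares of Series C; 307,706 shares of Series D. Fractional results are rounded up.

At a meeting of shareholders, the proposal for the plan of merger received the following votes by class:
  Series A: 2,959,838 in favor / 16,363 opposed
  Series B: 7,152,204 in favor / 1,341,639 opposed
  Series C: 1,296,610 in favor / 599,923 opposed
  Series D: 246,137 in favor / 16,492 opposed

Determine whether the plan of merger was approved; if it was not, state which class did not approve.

Not approved — the Series D shares did not give the required vote.

Series A: 3/4 of 3945171 = 2958878.25, rounded up to 2958879; 2,958,879 required, 2,959,838 in favor — approved.
Series B: 4/5 of 8938638 = 7150910.40, rounded up to 7150911; 7,150,911 required, 7,152,204 in favor — approved.
Series C: 2/3 of 1944914 = 1296609.33, rounded up to 1296610; 1,296,610 required, 1,296,610 in favor — approved.
Series D: 4/5 of 307706 = 246164.80, rounded up to 246165; 246,165 required, 246,137 in favor — not approved.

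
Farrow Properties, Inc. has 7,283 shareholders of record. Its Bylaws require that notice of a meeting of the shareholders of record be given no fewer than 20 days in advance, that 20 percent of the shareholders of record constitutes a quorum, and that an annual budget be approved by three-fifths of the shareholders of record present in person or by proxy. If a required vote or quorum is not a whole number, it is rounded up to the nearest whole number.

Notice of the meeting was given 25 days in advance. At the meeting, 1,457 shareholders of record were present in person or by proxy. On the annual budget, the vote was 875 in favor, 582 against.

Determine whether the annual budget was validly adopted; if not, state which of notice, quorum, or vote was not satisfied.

Valid — all requirements satisfied.

Notice: 25 days given; 20 required. Satisfied.
Quorum: 20% of 7,283 = 1,456.60, rounded up to 1,457; 1,457 present. Satisfied.
Vote: requires three-fifths of those present (1,457); 3/5 of 1457 = 874.20, rounded up to 875, so 875 needed; 875 in favor. Satisfied.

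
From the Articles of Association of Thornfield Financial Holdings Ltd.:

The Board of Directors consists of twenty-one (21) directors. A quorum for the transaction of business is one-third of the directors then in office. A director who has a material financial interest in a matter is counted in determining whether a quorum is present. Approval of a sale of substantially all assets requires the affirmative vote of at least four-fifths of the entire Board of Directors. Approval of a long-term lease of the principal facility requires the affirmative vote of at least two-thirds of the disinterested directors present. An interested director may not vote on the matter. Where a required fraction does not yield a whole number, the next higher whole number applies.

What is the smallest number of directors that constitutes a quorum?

1/3 of 21 = 7.

7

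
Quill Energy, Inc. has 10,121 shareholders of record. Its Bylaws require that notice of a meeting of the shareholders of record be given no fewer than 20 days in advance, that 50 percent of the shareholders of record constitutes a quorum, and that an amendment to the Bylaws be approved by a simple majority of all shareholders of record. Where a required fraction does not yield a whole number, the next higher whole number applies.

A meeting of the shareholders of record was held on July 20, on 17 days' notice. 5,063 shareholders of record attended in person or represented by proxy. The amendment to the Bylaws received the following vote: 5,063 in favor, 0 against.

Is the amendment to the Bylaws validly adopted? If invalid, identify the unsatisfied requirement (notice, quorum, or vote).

Invalid — notice requirement not satisfied.

Notice: 17 days given; 20 required. Not satisfied.
Quorum: 50% of 10,121 = 5,060.50, rounded up to 5,061; 5,063 present. Satisfied.
Vote: requires a majority of all shareholders of record (10,121); a majority of 10121 is 5061, so 5,061 needed; 5,063 in favor. Satisfied.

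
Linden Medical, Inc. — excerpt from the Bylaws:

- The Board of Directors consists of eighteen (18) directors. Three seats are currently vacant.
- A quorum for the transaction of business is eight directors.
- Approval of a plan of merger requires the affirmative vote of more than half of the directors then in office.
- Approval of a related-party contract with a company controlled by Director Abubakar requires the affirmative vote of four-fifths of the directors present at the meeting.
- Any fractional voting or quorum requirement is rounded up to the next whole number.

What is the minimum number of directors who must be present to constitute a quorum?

The quorum is fixed at 8.

8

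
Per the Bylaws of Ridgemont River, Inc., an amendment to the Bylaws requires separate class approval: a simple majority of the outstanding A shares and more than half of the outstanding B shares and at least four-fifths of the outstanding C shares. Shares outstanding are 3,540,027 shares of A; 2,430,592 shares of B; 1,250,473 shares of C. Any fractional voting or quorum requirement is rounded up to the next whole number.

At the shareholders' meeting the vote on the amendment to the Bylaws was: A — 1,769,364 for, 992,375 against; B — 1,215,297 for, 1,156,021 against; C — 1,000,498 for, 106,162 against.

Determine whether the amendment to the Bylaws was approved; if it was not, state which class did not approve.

Not approved — the A shares did not give the required vote.

A: a majority of 3540027 is 1770014; 1,770,014 required, 1,769,364 in favor — not approved.
B: a majority of 2430592 is 1215297; 1,215,297 required, 1,215,297 in favor — approved.
C: 4/5 of 1250473 = 1000378.40, rounded up to 1000379; 1,000,379 required, 1,000,498 in favor — approved.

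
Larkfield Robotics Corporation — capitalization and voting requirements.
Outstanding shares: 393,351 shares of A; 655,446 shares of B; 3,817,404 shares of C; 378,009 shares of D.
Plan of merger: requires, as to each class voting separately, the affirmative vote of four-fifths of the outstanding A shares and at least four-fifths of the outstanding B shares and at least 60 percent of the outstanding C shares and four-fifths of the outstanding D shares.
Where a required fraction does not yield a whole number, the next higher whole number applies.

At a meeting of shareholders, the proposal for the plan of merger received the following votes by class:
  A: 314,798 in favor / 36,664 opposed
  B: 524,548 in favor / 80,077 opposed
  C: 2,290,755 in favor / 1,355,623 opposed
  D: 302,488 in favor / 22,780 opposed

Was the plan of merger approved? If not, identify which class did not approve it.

Approved — every class gave the required vote.

A: 4/5 of 393351 = 314680.80, rounded up to 314681; 314,681 required, 314,798 in favor — approved.
B: 4/5 of 655446 = 524356.80, rounded up to 524357; 524,357 required, 524,548 in favor — approved.
C: 3/5 of 3817404 = 2290442.40, rounded up to 2290443; 2,290,443 required, 2,290,755 in favor — approved.
D: 4/5 of 378009 = 302407.20, rounded up to 302408; 302,408 required, 302,488 in favor — approved.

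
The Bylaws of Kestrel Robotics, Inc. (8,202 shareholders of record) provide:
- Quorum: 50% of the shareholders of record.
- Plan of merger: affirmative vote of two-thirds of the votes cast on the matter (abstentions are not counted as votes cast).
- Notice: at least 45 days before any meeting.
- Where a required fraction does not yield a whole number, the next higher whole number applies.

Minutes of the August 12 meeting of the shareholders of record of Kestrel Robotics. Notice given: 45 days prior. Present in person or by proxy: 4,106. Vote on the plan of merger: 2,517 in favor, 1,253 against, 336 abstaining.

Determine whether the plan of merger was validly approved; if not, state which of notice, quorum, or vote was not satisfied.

Valid — all requirements satisfied.

Notice: 45 days given; 45 required. Satisfied.
Quorum: 50% of 8,202 = 4,101; 4,106 present. Satisfied.
Vote: requires two-thirds of the votes cast (4,106 − 336 abstaining = 3,770); 2/3 of 3770 = 2513.33, rounded up to 2514, so 2,514 needed; 2,517 in favor. Satisfied.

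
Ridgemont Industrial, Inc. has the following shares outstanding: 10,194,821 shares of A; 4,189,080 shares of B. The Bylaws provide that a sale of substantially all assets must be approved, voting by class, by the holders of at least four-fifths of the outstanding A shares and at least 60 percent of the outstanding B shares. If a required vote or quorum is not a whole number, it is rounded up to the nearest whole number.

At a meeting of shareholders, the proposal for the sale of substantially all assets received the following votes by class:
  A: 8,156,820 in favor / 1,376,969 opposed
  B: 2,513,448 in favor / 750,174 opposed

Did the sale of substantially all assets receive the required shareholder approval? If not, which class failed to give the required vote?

A: 4/5 of 10194821 = 8155856.80, rounded up to 8155857; 8,155,857 required, 8,156,820 in favor — approved.
B: 3/5 of 4189080 = 2513448; 2,513,448 required, 2,513,448 in favor — approved.

Approved — every class gave the required vote.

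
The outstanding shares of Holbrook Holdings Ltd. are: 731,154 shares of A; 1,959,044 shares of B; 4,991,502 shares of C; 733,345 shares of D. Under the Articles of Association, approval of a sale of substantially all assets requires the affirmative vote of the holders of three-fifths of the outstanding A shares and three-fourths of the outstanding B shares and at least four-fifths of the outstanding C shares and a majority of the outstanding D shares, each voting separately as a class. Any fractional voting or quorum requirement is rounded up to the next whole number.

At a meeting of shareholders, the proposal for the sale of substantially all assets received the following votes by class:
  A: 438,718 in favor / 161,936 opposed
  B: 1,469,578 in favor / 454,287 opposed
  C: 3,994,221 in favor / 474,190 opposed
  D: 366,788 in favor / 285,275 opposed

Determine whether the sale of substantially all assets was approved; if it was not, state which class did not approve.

A: 3/5 of 731154 = 438692.40, rounded up to 438693; 438,693 required, 438,718 in favor — approved.
B: 3/4 of 1959044 = 1469283; 1,469,283 required, 1,469,578 in favor — approved.
C: 4/5 of 4991502 = 3993201.60, rounded up to 3993202; 3,993,202 required, 3,994,221 in favor — approved.
D: a majority of 733345 is 366673; 366,673 required, 366,788 in favor — approved.

Approved — every class gave the required vote.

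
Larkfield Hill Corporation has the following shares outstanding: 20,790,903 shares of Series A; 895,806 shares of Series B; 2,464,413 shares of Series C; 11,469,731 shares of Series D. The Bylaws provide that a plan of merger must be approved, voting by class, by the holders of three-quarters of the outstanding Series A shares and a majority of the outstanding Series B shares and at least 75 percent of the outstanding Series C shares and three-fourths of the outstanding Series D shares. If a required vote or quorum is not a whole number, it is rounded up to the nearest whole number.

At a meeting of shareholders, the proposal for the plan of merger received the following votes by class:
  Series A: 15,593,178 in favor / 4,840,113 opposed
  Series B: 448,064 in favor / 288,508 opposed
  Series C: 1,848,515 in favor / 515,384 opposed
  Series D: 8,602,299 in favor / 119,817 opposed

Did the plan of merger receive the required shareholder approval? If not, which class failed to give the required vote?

Series A: 3/4 of 20790903 = 15593177.25, rounded up to 15593178; 15,593,178 required, 15,593,178 in favor — approved.
Series B: a majority of 895806 is 447904; 447,904 required, 448,064 in favor — approved.
Series C: 3/4 of 2464413 = 1848309.75, rounded up to 1848310; 1,848,310 required, 1,848,515 in favor — approved.
Series D: 3/4 of 11469731 = 8602298.25, rounded up to 8602299; 8,602,299 required, 8,602,299 in favor — approved.

Approved — every class gave the required vote.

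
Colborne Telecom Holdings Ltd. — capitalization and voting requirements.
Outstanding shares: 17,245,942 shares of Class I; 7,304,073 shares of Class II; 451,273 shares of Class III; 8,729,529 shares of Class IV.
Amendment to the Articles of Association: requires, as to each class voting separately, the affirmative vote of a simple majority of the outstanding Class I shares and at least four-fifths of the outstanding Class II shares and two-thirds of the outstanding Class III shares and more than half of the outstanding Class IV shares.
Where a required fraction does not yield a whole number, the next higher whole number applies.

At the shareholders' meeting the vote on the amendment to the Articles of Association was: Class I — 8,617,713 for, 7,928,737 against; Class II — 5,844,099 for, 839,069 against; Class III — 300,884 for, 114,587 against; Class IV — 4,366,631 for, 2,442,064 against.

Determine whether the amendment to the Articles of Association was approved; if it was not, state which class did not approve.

Not approved — the Class I shares did not give the required vote.

Class I: a majority of 17245942 is 8622972; 8,622,972 required, 8,617,713 in favor — not approved.
Class II: 4/5 of 7304073 = 5843258.40, rounded up to 5843259; 5,843,259 required, 5,844,099 in favor — approved.
Class III: 2/3 of 451273 = 300848.67, rounded up to 300849; 300,849 required, 300,884 in favor — approved.
Class IV: a majority of 8729529 is 4364765; 4,364,765 required, 4,366,631 in favor — approved.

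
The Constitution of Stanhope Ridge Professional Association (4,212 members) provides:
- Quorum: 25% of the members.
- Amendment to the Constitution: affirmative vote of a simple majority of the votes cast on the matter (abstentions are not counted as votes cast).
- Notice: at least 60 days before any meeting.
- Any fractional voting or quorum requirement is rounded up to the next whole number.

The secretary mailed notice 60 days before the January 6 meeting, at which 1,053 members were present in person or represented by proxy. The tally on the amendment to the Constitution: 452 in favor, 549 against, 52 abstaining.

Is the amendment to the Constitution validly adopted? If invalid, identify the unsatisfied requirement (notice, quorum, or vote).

Notice: 60 days given; 60 required. Satisfied.
Quorum: 25% of 4,212 = 1,053; 1,053 present. Satisfied.
Vote: requires a majority of the votes cast (1,053 − 52 abstaining = 1,001); a majority of 1001 is 501, so 501 needed; 452 in favor. Not satisfied.

Invalid — vote requirement not satisfied.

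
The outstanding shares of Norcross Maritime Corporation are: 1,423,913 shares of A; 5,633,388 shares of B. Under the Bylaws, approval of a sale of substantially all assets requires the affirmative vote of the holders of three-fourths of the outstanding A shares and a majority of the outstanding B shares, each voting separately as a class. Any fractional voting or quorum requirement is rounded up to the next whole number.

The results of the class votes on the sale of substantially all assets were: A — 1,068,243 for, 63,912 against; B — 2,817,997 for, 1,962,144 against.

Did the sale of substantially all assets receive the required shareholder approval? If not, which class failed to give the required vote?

Approved — every class gave the required vote.

A: 3/4 of 1423913 = 1067934.75, rounded up to 1067935; 1,067,935 required, 1,068,243 in favor — approved.
B: a majority of 5633388 is 2816695; 2,816,695 required, 2,817,997 in favor — approved.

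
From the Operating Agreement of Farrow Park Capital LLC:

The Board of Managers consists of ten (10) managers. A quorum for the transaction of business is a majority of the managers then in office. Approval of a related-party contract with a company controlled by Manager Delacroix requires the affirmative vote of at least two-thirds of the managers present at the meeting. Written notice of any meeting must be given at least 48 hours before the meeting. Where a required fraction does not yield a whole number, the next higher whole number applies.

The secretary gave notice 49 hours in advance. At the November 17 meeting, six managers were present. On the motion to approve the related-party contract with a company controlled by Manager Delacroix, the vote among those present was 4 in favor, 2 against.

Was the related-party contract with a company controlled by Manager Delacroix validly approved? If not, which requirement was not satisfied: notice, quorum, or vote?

Notice: 49 hours given; 48 required (49 ≥ 48). Satisfied.
Quorum: 6 present; quorum is 6. Satisfied.
Vote: the related-party contract with a company controlled by Manager Delacroix requires two-thirds of the managers present (6). 2/3 of 6 = 4, so 4 affirmative votes are needed; 4 voted in favor. Satisfied.

Valid — all requirements satisfied.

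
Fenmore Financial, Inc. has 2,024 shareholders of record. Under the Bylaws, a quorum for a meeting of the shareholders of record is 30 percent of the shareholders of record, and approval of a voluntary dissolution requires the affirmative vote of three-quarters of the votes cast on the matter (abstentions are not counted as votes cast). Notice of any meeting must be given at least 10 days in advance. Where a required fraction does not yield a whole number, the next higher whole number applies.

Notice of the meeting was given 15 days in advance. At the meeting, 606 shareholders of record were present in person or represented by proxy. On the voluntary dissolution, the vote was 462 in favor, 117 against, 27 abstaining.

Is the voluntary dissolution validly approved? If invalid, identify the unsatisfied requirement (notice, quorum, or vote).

Notice: 15 days given; 10 required. Satisfied.
Quorum: 30% of 2,024 = 607.20, rounded up to 608; 606 present. Not satisfied.
Vote: requires three-fourths of the votes cast (606 − 27 abstaining = 579); 3/4 of 579 = 434.25, rounded up to 435, so 435 needed; 462 in favor. Satisfied.

Invalid — quorum requirement not satisfied.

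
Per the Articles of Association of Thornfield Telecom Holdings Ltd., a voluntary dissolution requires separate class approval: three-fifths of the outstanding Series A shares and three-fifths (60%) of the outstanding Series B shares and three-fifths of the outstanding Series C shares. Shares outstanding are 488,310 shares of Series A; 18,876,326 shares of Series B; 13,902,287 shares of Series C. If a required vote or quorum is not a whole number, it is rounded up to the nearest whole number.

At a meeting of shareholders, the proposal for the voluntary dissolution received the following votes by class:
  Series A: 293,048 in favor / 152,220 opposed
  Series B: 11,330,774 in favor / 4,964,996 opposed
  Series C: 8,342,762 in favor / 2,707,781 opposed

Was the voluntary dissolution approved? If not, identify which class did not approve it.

Series A: 3/5 of 488310 = 292986; 292,986 required, 293,048 in favor — approved.
Series B: 3/5 of 18876326 = 11325795.60, rounded up to 11325796; 11,325,796 required, 11,330,774 in favor — approved.
Series C: 3/5 of 13902287 = 8341372.20, rounded up to 8341373; 8,341,373 required, 8,342,762 in favor — approved.

Approved — every class gave the required vote.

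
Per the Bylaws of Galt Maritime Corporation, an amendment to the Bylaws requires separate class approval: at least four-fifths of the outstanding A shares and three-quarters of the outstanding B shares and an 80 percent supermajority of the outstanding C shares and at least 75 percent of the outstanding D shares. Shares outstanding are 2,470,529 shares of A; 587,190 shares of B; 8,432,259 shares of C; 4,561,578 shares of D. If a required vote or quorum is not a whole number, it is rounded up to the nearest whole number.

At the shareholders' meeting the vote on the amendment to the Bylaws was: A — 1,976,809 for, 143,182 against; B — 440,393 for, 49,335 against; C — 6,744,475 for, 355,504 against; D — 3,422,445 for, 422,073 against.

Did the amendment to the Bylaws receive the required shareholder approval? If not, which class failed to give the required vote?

A: 4/5 of 2470529 = 1976423.20, rounded up to 1976424; 1,976,424 required, 1,976,809 in favor — approved.
B: 3/4 of 587190 = 440392.50, rounded up to 440393; 440,393 required, 440,393 in favor — approved.
C: 4/5 of 8432259 = 6745807.20, rounded up to 6745808; 6,745,808 required, 6,744,475 in favor — not approved.
D: 3/4 of 4561578 = 3421183.50, rounded up to 3421184; 3,421,184 required, 3,422,445 in favor — approved.

Not approved — the C shares did not give the required vote.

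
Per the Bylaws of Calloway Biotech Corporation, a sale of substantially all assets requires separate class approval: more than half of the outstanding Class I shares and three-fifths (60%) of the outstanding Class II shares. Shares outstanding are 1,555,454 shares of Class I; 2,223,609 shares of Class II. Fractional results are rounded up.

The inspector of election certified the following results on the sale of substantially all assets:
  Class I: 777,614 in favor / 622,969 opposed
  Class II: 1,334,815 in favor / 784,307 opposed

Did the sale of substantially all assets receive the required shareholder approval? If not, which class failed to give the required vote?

Not approved — the Class I shares did not give the required vote.

Class I: a majority of 1555454 is 777728; 777,728 required, 777,614 in favor — not approved.
Class II: 3/5 of 2223609 = 1334165.40, rounded up to 1334166; 1,334,166 required, 1,334,815 in favor — approved.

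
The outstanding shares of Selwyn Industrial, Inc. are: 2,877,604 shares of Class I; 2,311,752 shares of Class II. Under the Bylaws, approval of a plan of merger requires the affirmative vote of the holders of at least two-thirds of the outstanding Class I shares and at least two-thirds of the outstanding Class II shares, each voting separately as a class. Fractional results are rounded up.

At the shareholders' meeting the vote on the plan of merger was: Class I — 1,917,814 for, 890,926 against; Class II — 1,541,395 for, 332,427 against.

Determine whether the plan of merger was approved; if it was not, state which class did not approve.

Not approved — the Class I shares did not give the required vote.

Class I: 2/3 of 2877604 = 1918402.67, rounded up to 1918403; 1,918,403 required, 1,917,814 in favor — not approved.
Class II: 2/3 of 2311752 = 1541168; 1,541,168 required, 1,541,395 in favor — approved.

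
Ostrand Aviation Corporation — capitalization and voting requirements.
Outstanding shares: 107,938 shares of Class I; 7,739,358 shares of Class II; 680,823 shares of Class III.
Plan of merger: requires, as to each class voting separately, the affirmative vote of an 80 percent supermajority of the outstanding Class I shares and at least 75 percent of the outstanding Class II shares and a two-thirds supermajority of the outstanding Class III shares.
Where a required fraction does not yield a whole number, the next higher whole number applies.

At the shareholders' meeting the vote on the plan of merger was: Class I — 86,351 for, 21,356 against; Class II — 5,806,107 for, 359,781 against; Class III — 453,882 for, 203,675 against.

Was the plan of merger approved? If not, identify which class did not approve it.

Approved — every class gave the required vote.

Class I: 4/5 of 107938 = 86350.40, rounded up to 86351; 86,351 required, 86,351 in favor — approved.
Class II: 3/4 of 7739358 = 5804518.50, rounded up to 5804519; 5,804,519 required, 5,806,107 in favor — approved.
Class III: 2/3 of 680823 = 453882; 453,882 required, 453,882 in favor — approved.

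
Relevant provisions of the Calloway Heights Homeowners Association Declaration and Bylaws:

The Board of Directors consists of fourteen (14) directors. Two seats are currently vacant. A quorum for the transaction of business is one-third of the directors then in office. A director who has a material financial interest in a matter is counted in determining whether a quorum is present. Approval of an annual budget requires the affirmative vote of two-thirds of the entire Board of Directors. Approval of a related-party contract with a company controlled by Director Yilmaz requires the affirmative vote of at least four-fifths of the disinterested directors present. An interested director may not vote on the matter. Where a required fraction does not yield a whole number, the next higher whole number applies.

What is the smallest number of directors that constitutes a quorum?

1/3 of 12 = 4.

4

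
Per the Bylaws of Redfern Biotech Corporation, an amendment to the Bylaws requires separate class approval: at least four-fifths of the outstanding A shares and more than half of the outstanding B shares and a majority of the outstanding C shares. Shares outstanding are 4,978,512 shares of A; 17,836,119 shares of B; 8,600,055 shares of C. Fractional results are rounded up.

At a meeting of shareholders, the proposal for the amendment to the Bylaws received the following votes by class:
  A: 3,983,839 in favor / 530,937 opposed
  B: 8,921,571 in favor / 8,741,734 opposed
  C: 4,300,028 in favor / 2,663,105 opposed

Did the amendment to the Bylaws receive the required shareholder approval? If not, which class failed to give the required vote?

Approved — every class gave the required vote.

A: 4/5 of 4978512 = 3982809.60, rounded up to 3982810; 3,982,810 required, 3,983,839 in favor — approved.
B: a majority of 17836119 is 8918060; 8,918,060 required, 8,921,571 in favor — approved.
C: a majority of 8600055 is 4300028; 4,300,028 required, 4,300,028 in favor — approved.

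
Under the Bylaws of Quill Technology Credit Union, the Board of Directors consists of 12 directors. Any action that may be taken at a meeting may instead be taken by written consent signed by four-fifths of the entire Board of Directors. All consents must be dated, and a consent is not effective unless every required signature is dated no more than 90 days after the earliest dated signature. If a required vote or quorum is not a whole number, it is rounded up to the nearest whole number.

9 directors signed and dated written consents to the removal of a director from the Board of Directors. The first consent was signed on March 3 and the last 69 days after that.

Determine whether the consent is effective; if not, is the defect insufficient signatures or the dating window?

Not effective — insufficient signatures.

Signatures required: four-fifths of 12 — 4/5 of 12 = 9.60, rounded up to 10, so 10 needed; 9 signed. Insufficient.
Dating window: the latest signature is 69 days after the earliest; the limit is 90 days. Within the window.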